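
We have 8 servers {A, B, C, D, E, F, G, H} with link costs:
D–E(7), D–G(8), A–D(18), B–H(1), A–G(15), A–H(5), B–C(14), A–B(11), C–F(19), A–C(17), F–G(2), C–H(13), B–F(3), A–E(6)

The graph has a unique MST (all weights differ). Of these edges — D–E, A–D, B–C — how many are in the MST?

Sort edges by weight, then run Kruskal:
B–H (1): add — endpoints in different components.
F–G (2): add — endpoints in different components.
B–F (3): add — endpoints in different components.
A–H (5): add — endpoints in different components.
A–E (6): add — endpoints in different components.
D–E (7): add — endpoints in different components.
D–G (8): skip — D and G already connected.
A–B (11): skip — A and B already connected.
C–H (13): add — endpoints in different components.
MST edge set: {B–H, F–G, B–F, A–H, A–E, D–E, C–H}.
Of the listed edges, {D–E} are in the MST → 1.

1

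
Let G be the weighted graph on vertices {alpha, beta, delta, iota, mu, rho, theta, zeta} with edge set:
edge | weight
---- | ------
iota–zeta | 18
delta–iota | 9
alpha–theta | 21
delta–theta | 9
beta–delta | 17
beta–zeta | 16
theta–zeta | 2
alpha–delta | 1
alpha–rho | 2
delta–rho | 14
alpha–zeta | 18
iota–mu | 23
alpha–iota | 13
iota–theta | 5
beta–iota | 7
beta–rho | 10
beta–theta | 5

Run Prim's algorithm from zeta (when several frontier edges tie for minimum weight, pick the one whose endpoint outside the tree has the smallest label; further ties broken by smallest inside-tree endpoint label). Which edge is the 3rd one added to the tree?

iota-theta

Grow the tree from zeta using Prim:
Step 1: cheapest edge leaving the tree is theta–zeta (2); add theta.
Step 2: cheapest edge leaving the tree is beta–theta (5); add beta.
Step 3: cheapest edge leaving the tree is iota–theta (5); add iota.
Step 4: cheapest edge leaving the tree is delta–iota (9); add delta.
Step 5: cheapest edge leaving the tree is alpha–delta (1); add alpha.
Step 6: cheapest edge leaving the tree is alpha–rho (2); add rho.
Step 7: cheapest edge leaving the tree is iota–mu (23); add mu.
The 3rd edge added is iota–theta.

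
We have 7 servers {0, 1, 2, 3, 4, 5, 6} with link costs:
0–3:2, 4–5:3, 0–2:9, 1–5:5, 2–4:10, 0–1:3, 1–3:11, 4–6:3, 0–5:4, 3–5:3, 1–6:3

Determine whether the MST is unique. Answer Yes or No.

No

Kruskal's algorithm — process edges by increasing weight (ties by edge label):
0–3 (2): add — endpoints in different components.
0–1 (3): add — endpoints in different components.
1–6 (3): add — endpoints in different components.
3–5 (3): add — endpoints in different components.
4–5 (3): add — endpoints in different components.
4–6 (3): skip — 4 and 6 already connected.
0–5 (4): skip — 0 and 5 already connected.
1–5 (5): skip — 1 and 5 already connected.
0–2 (9): add — endpoints in different components.
Non-tree edge 4–6 has weight 3, equal to the heaviest edge on its tree cycle — swapping gives another MST of the same weight. Not unique.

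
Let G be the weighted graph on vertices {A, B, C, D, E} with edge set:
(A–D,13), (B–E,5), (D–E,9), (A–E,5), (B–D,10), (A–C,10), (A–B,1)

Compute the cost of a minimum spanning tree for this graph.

25

Prim, starting at B.
Step 1: cheapest edge leaving the tree is A–B (1); add A.
Step 2: cheapest edge leaving the tree is A–E (5); add E.
Step 3: cheapest edge leaving the tree is D–E (9); add D.
Step 4: cheapest edge leaving the tree is A–C (10); add C.
MST edges: A–B, A–E, D–E, A–C; total weight 1+5+9+10 = 25.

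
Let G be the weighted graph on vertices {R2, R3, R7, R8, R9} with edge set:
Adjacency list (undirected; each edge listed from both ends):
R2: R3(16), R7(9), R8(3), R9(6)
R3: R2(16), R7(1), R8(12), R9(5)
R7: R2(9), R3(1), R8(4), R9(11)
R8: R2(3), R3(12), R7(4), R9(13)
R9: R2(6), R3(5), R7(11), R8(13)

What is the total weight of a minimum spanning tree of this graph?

Kruskal's algorithm — process edges by increasing weight (ties by edge label):
R3-R7 (1): add. Components now {R3,R7} {R9} {R8} {R2}
R2-R8 (3): add. Components now {R3,R7} {R9} {R2,R8}
R7-R8 (4): add. Components now {R2,R3,R7,R8} {R9}
R3-R9 (5): add. Components now {R2,R3,R7,R8,R9}
MST edges: R3-R7, R2-R8, R7-R8, R3-R9; total weight 1+3+4+5 = 13.

13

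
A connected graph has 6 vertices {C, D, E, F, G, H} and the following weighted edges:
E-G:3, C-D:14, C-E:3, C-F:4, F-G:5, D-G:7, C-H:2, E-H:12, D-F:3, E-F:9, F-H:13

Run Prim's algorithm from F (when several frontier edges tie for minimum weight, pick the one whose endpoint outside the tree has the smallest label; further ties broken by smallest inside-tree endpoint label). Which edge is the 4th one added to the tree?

C-E

Grow the tree from F using Prim:
Step 1: frontier [D-F 3, C-F 4, F-G 5, E-F 9, F-H 13] → take D-F (3); add D.
Step 2: frontier [D-G 7, C-D 14, C-F 4, F-G 5, E-F 9, F-H 13] → take C-F (4); add C.
Step 3: frontier [C-H 2, C-E 3, D-G 7, F-G 5, E-F 9, F-H 13] → take C-H (2); add H.
Step 4: frontier [C-E 3, D-G 7, F-G 5, E-F 9, E-H 12] → take C-E (3); add E.
Step 5: frontier [D-G 7, E-G 3, F-G 5] → take E-G (3); add G.
The 4th edge added is C-E.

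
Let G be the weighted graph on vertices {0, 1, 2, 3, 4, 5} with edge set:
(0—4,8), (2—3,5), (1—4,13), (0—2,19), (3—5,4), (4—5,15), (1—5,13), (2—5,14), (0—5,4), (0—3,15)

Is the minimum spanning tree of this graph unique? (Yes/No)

Kruskal's algorithm — process edges by increasing weight (ties by edge label):
0—5 (4): add — endpoints in different components.
3—5 (4): add — endpoints in different components.
2—3 (5): add — endpoints in different components.
0—4 (8): add — endpoints in different components.
1—4 (13): add — endpoints in different components.
Non-tree edge 1—5 has weight 13, equal to the heaviest edge on its tree cycle — swapping gives another MST of the same weight. Not unique.

No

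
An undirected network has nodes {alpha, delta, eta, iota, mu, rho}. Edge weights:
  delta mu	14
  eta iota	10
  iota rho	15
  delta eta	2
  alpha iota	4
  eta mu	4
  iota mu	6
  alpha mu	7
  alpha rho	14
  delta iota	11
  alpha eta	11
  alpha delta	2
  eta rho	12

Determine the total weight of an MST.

Sort edges by weight, then run Kruskal:
alpha delta (2): add. Components now {rho} {iota} {alpha,delta} {mu} {eta}
delta eta (2): add. Components now {rho} {iota} {alpha,delta,eta} {mu}
alpha iota (4): add. Components now {rho} {alpha,delta,eta,iota} {mu}
eta mu (4): add. Components now {rho} {alpha,delta,eta,iota,mu}
iota mu (6): skip — iota and mu already connected.
alpha mu (7): skip — mu and alpha already connected.
eta iota (10): skip — iota and eta already connected.
alpha eta (11): skip — alpha and eta already connected.
delta iota (11): skip — iota and delta already connected.
eta rho (12): add. Components now {alpha,delta,eta,iota,mu,rho}
MST edges: alpha delta, delta eta, alpha iota, eta mu, eta rho; total weight 2+2+4+4+12 = 24.

24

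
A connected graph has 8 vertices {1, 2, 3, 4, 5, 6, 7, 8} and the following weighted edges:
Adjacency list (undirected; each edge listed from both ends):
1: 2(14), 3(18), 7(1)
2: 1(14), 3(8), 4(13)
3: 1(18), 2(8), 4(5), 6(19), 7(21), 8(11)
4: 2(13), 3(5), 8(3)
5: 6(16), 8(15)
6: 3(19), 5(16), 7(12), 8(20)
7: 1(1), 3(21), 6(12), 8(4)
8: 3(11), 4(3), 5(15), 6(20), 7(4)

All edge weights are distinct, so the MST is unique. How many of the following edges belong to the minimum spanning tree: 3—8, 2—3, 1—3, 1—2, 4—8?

2

Kruskal's algorithm — process edges by increasing weight (ties by edge label):
1—7 (1): add — endpoints in different components.
4—8 (3): add — endpoints in different components.
7—8 (4): add — endpoints in different components.
3—4 (5): add — endpoints in different components.
2—3 (8): add — endpoints in different components.
3—8 (11): skip — 3 and 8 already connected.
6—7 (12): add — endpoints in different components.
2—4 (13): skip — 2 and 4 already connected.
1—2 (14): skip — 1 and 2 already connected.
5—8 (15): add — endpoints in different components.
MST edge set: {1—7, 4—8, 7—8, 3—4, 2—3, 6—7, 5—8}.
Of the listed edges, {2—3, 4—8} are in the MST → 2.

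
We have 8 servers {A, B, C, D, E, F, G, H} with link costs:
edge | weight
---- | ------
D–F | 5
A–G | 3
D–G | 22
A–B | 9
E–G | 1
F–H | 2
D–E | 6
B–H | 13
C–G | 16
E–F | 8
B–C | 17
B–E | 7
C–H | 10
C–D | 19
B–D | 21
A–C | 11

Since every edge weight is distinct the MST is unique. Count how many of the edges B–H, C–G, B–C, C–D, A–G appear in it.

1

Kruskal's algorithm — process edges by increasing weight (ties by edge label):
E–G (1): add — endpoints in different components.
F–H (2): add — endpoints in different components.
A–G (3): add — endpoints in different components.
D–F (5): add — endpoints in different components.
D–E (6): add — endpoints in different components.
B–E (7): add — endpoints in different components.
E–F (8): skip — E and F already connected.
A–B (9): skip — A and B already connected.
C–H (10): add — endpoints in different components.
MST edge set: {E–G, F–H, A–G, D–F, D–E, B–E, C–H}.
Of the listed edges, {A–G} are in the MST → 1.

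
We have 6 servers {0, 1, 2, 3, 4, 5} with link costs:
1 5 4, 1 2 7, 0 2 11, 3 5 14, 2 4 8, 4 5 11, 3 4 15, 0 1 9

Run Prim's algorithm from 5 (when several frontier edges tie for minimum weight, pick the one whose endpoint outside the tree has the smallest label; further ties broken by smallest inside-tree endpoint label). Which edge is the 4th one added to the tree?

Grow the tree from 5 using Prim:
Step 1: cheapest edge leaving the tree is 1 5 (4); add 1.
Step 2: cheapest edge leaving the tree is 1 2 (7); add 2.
Step 3: cheapest edge leaving the tree is 2 4 (8); add 4.
Step 4: cheapest edge leaving the tree is 0 1 (9); add 0.
Step 5: cheapest edge leaving the tree is 3 5 (14); add 3.
The 4th edge added is 0 1.

0-1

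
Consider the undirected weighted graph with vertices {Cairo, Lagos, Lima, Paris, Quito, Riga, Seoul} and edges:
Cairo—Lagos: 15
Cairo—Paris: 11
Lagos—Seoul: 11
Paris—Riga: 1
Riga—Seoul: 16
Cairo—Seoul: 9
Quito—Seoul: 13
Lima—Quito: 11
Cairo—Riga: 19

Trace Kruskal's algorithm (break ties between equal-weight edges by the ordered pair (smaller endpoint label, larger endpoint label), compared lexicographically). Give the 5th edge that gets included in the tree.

Lima-Quito

Sort edges by weight, then run Kruskal:
Paris—Riga (1): add — endpoints in different components.
Cairo—Seoul (9): add — endpoints in different components.
Cairo—Paris (11): add — endpoints in different components.
Lagos—Seoul (11): add — endpoints in different components.
Lima—Quito (11): add — endpoints in different components.
Quito—Seoul (13): add — endpoints in different components.
The 5th edge added is Lima—Quito.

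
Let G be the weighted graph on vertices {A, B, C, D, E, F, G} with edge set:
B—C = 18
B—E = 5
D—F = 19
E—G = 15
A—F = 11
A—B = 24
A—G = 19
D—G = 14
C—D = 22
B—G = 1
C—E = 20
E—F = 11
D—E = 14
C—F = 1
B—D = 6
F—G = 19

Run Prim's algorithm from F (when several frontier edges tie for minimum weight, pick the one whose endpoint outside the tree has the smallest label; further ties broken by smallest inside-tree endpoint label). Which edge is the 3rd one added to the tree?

E-F

Prim, starting at F.
Step 1: cheapest edge leaving the tree is C—F (1); add C.
Step 2: cheapest edge leaving the tree is A—F (11); add A.
Step 3: cheapest edge leaving the tree is E—F (11); add E.
Step 4: cheapest edge leaving the tree is B—E (5); add B.
Step 5: cheapest edge leaving the tree is B—G (1); add G.
Step 6: cheapest edge leaving the tree is B—D (6); add D.
The 3rd edge added is E—F.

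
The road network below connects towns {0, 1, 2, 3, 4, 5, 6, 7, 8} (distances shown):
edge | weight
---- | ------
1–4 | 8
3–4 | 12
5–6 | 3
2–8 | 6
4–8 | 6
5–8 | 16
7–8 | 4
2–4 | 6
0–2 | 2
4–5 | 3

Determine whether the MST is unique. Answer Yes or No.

No

Kruskal: consider edges lightest-first.
0–2 (2): add — endpoints in different components.
4–5 (3): add — endpoints in different components.
5–6 (3): add — endpoints in different components.
7–8 (4): add — endpoints in different components.
2–4 (6): add — endpoints in different components.
2–8 (6): add — endpoints in different components.
4–8 (6): skip — 4 and 8 already connected.
1–4 (8): add — endpoints in different components.
3–4 (12): add — endpoints in different components.
Non-tree edge 4–8 has weight 6, equal to the heaviest edge on its tree cycle — swapping gives another MST of the same weight. Not unique.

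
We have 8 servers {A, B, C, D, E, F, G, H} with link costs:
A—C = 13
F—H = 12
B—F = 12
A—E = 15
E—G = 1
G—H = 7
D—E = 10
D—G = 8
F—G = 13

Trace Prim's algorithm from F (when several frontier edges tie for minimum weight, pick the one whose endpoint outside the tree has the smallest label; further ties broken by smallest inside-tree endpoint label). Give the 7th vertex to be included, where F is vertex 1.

Prim, starting at F.
Step 1: frontier [B—F 12, F—H 12, F—G 13] → take B—F (12); add B.
Step 2: frontier [F—H 12, F—G 13] → take F—H (12); add H.
Step 3: frontier [F—G 13, G—H 7] → take G—H (7); add G.
Step 4: frontier [E—G 1, D—G 8] → take E—G (1); add E.
Step 5: frontier [D—E 10, A—E 15, D—G 8] → take D—G (8); add D.
Step 6: frontier [A—E 15] → take A—E (15); add A.
Step 7: frontier [A—C 13] → take A—C (13); add C.
Vertex order: F, B, H, G, E, D, A, C. The 7th vertex is A.

A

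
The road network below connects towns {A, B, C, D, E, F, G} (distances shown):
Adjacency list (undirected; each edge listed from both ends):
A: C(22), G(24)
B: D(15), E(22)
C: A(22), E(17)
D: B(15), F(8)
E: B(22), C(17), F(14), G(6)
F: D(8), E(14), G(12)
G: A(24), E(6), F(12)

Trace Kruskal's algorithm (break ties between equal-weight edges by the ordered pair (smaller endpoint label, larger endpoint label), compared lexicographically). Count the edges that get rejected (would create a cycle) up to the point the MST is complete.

Kruskal's algorithm — process edges by increasing weight (ties by edge label):
E-G (6): add — endpoints in different components.
D-F (8): add — endpoints in different components.
F-G (12): add — endpoints in different components.
E-F (14): skip — E and F already connected.
B-D (15): add — endpoints in different components.
C-E (17): add — endpoints in different components.
A-C (22): add — endpoints in different components.
Edges rejected before the tree was complete: 1.

1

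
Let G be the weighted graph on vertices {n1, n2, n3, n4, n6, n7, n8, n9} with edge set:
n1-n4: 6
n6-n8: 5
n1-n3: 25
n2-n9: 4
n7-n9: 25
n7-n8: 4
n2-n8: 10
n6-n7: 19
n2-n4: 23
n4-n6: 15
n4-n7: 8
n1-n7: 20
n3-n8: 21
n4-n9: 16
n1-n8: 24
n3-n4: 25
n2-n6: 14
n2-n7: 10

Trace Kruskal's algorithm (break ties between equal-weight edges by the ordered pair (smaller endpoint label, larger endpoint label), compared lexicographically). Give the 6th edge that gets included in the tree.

Kruskal: consider edges lightest-first.
n2-n9 (4): add — endpoints in different components.
n7-n8 (4): add — endpoints in different components.
n6-n8 (5): add — endpoints in different components.
n1-n4 (6): add — endpoints in different components.
n4-n7 (8): add — endpoints in different components.
n2-n7 (10): add — endpoints in different components.
n2-n8 (10): skip — n8 and n2 already connected.
n2-n6 (14): skip — n6 and n2 already connected.
n4-n6 (15): skip — n4 and n6 already connected.
n4-n9 (16): skip — n9 and n4 already connected.
n6-n7 (19): skip — n6 and n7 already connected.
n1-n7 (20): skip — n1 and n7 already connected.
n3-n8 (21): add — endpoints in different components.
The 6th edge added is n2-n7.

n2-n7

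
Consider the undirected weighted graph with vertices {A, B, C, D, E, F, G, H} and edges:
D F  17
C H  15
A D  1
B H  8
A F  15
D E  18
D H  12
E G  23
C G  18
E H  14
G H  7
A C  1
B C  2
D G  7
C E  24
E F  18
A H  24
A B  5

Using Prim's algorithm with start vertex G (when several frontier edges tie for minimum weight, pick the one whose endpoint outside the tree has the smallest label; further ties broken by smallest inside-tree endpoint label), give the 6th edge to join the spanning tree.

Prim's algorithm from G:
Step 1: cheapest edge leaving the tree is D G (7); add D.
Step 2: cheapest edge leaving the tree is A D (1); add A.
Step 3: cheapest edge leaving the tree is A C (1); add C.
Step 4: cheapest edge leaving the tree is B C (2); add B.
Step 5: cheapest edge leaving the tree is G H (7); add H.
Step 6: cheapest edge leaving the tree is E H (14); add E.
Step 7: cheapest edge leaving the tree is A F (15); add F.
The 6th edge added is E H.

E-H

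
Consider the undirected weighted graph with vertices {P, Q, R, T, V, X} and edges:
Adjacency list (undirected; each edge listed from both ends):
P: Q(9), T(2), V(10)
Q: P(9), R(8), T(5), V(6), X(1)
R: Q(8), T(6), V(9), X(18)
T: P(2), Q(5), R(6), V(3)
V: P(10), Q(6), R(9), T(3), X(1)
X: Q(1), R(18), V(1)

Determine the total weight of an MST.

13

Prim, starting at R.
Step 1: cheapest edge leaving the tree is R-T (6); add T.
Step 2: cheapest edge leaving the tree is P-T (2); add P.
Step 3: cheapest edge leaving the tree is T-V (3); add V.
Step 4: cheapest edge leaving the tree is V-X (1); add X.
Step 5: cheapest edge leaving the tree is Q-X (1); add Q.
MST edges: R-T, P-T, T-V, V-X, Q-X; total weight 6+2+3+1+1 = 13.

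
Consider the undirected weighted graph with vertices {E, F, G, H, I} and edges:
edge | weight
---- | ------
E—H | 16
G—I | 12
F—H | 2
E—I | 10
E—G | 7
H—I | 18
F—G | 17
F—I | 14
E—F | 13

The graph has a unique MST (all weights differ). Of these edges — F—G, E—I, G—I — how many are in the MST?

Sort edges by weight, then run Kruskal:
F—H (2): add. Components now {E} {F,H} {G} {I}
E—G (7): add. Components now {E,G} {F,H} {I}
E—I (10): add. Components now {E,G,I} {F,H}
G—I (12): skip — G and I already connected.
E—F (13): add. Components now {E,F,G,H,I}
MST edge set: {F—H, E—G, E—I, E—F}.
Of the listed edges, {E—I} are in the MST → 1.

1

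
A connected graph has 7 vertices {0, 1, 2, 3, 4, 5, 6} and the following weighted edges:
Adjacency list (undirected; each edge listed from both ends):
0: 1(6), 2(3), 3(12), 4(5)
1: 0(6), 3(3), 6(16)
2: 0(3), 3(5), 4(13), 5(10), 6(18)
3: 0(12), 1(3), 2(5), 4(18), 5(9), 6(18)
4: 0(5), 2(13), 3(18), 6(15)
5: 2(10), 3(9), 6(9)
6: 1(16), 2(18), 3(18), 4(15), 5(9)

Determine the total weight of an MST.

Prim's algorithm from 0:
Step 1: cheapest edge leaving the tree is 0—2 (3); add 2.
Step 2: cheapest edge leaving the tree is 2—3 (5); add 3.
Step 3: cheapest edge leaving the tree is 1—3 (3); add 1.
Step 4: cheapest edge leaving the tree is 0—4 (5); add 4.
Step 5: cheapest edge leaving the tree is 3—5 (9); add 5.
Step 6: cheapest edge leaving the tree is 5—6 (9); add 6.
MST edges: 0—2, 2—3, 1—3, 0—4, 3—5, 5—6; total weight 3+5+3+5+9+9 = 34.

34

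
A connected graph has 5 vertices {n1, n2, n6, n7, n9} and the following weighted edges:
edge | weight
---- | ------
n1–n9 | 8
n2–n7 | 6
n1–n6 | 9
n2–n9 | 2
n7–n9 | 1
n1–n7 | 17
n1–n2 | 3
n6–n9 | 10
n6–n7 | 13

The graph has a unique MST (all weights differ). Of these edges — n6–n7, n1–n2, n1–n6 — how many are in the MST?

Kruskal: consider edges lightest-first.
n7–n9 (1): add — endpoints in different components.
n2–n9 (2): add — endpoints in different components.
n1–n2 (3): add — endpoints in different components.
n2–n7 (6): skip — n7 and n2 already connected.
n1–n9 (8): skip — n9 and n1 already connected.
n1–n6 (9): add — endpoints in different components.
MST edge set: {n7–n9, n2–n9, n1–n2, n1–n6}.
Of the listed edges, {n1–n2, n1–n6} are in the MST → 2.

2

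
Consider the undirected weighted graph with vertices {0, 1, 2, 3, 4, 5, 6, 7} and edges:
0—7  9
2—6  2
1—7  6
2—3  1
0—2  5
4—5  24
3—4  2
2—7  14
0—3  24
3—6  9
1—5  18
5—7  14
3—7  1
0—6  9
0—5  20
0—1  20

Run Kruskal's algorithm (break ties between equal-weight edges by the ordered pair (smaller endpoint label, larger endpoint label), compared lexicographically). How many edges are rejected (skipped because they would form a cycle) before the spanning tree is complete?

4

Sort edges by weight, then run Kruskal:
2—3 (1): add — endpoints in different components.
3—7 (1): add — endpoints in different components.
2—6 (2): add — endpoints in different components.
3—4 (2): add — endpoints in different components.
0—2 (5): add — endpoints in different components.
1—7 (6): add — endpoints in different components.
0—6 (9): skip — 0 and 6 already connected.
0—7 (9): skip — 0 and 7 already connected.
3—6 (9): skip — 3 and 6 already connected.
2—7 (14): skip — 2 and 7 already connected.
5—7 (14): add — endpoints in different components.
Edges rejected before the tree was complete: 4.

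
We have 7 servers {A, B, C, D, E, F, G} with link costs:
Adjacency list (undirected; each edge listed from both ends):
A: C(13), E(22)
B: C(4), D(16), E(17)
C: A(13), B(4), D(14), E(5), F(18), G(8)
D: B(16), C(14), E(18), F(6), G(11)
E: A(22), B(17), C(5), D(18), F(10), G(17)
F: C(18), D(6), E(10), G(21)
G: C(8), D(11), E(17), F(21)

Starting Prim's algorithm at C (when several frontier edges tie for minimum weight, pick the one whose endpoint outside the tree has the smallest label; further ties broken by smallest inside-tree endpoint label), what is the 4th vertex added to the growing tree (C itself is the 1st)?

Prim's algorithm from C:
Step 1: cheapest edge leaving the tree is B–C (4); add B.
Step 2: cheapest edge leaving the tree is C–E (5); add E.
Step 3: cheapest edge leaving the tree is C–G (8); add G.
Step 4: cheapest edge leaving the tree is E–F (10); add F.
Step 5: cheapest edge leaving the tree is D–F (6); add D.
Step 6: cheapest edge leaving the tree is A–C (13); add A.
Vertex order: C, B, E, G, F, D, A. The 4th vertex is G.

G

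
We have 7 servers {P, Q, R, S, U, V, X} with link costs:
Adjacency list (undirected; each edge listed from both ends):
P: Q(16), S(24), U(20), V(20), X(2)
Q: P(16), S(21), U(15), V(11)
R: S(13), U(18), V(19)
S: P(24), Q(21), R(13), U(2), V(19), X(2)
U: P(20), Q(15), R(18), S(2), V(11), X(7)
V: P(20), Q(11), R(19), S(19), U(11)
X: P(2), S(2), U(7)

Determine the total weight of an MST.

41

Kruskal's algorithm — process edges by increasing weight (ties by edge label):
P—X (2): add. Components now {P,X} {S} {U} {R} {Q} {V}
S—U (2): add. Components now {P,X} {S,U} {R} {Q} {V}
S—X (2): add. Components now {P,S,U,X} {R} {Q} {V}
U—X (7): skip — X and U already connected.
Q—V (11): add. Components now {P,S,U,X} {R} {Q,V}
U—V (11): add. Components now {P,Q,S,U,V,X} {R}
R—S (13): add. Components now {P,Q,R,S,U,V,X}
MST edges: P—X, S—U, S—X, Q—V, U—V, R—S; total weight 2+2+2+11+11+13 = 41.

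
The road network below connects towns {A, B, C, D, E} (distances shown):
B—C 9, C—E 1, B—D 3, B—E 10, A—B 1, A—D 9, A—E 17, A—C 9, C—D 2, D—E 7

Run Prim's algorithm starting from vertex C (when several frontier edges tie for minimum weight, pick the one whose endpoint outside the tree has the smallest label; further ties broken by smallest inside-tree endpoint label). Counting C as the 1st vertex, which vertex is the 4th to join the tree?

B

Prim's algorithm from C:
Step 1: cheapest edge leaving the tree is C—E (1); add E.
Step 2: cheapest edge leaving the tree is C—D (2); add D.
Step 3: cheapest edge leaving the tree is B—D (3); add B.
Step 4: cheapest edge leaving the tree is A—B (1); add A.
Vertex order: C, E, D, B, A. The 4th vertex is B.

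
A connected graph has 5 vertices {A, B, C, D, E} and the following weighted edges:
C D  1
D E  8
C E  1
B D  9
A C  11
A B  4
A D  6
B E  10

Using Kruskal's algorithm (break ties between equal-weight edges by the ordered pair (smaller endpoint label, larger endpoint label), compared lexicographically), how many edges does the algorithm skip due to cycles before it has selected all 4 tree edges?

Kruskal: consider edges lightest-first.
C D (1): add — endpoints in different components.
C E (1): add — endpoints in different components.
A B (4): add — endpoints in different components.
A D (6): add — endpoints in different components.
Edges rejected before the tree was complete: 0.

0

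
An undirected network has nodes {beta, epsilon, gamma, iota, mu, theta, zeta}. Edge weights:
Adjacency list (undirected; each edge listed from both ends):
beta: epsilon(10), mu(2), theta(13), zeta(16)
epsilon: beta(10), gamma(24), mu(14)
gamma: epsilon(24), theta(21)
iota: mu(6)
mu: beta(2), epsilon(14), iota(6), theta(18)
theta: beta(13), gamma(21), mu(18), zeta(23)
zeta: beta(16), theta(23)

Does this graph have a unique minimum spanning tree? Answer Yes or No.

Kruskal: consider edges lightest-first.
beta-mu (2): add. Components now {iota} {gamma} {epsilon} {beta,mu} {zeta} {theta}
iota-mu (6): add. Components now {beta,iota,mu} {gamma} {epsilon} {zeta} {theta}
beta-epsilon (10): add. Components now {beta,epsilon,iota,mu} {gamma} {zeta} {theta}
beta-theta (13): add. Components now {beta,epsilon,iota,mu,theta} {gamma} {zeta}
epsilon-mu (14): skip — epsilon and mu already connected.
beta-zeta (16): add. Components now {beta,epsilon,iota,mu,theta,zeta} {gamma}
mu-theta (18): skip — mu and theta already connected.
gamma-theta (21): add. Components now {beta,epsilon,gamma,iota,mu,theta,zeta}
Every non-tree edge has weight strictly greater than the heaviest edge on the tree path between its endpoints, so the MST is unique.

Yes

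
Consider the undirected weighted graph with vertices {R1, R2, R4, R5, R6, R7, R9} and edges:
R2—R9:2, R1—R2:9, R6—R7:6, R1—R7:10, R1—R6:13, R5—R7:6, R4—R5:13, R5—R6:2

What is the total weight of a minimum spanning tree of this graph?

Sort edges by weight, then run Kruskal:
R2—R9 (2): add. Components now {R5} {R4} {R2,R9} {R7} {R6} {R1}
R5—R6 (2): add. Components now {R5,R6} {R4} {R2,R9} {R7} {R1}
R5—R7 (6): add. Components now {R5,R6,R7} {R4} {R2,R9} {R1}
R6—R7 (6): skip — R7 and R6 already connected.
R1—R2 (9): add. Components now {R5,R6,R7} {R4} {R1,R2,R9}
R1—R7 (10): add. Components now {R1,R2,R5,R6,R7,R9} {R4}
R1—R6 (13): skip — R6 and R1 already connected.
R4—R5 (13): add. Components now {R1,R2,R4,R5,R6,R7,R9}
MST edges: R2—R9, R5—R6, R5—R7, R1—R2, R1—R7, R4—R5; total weight 2+2+6+9+10+13 = 42.

42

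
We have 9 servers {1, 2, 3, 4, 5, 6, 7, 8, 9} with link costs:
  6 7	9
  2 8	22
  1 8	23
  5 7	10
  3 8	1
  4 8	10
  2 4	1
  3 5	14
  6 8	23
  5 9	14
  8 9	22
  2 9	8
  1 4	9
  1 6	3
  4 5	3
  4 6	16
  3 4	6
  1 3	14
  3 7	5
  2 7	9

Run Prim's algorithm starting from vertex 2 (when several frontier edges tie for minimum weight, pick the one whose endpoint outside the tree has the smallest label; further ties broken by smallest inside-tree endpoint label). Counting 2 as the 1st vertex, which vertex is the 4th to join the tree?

3

Prim's algorithm from 2:
Step 1: cheapest edge leaving the tree is 2 4 (1); add 4.
Step 2: cheapest edge leaving the tree is 4 5 (3); add 5.
Step 3: cheapest edge leaving the tree is 3 4 (6); add 3.
Step 4: cheapest edge leaving the tree is 3 8 (1); add 8.
Step 5: cheapest edge leaving the tree is 3 7 (5); add 7.
Step 6: cheapest edge leaving the tree is 2 9 (8); add 9.
Step 7: cheapest edge leaving the tree is 1 4 (9); add 1.
Step 8: cheapest edge leaving the tree is 1 6 (3); add 6.
Vertex order: 2, 4, 5, 3, 8, 7, 9, 1, 6. The 4th vertex is 3.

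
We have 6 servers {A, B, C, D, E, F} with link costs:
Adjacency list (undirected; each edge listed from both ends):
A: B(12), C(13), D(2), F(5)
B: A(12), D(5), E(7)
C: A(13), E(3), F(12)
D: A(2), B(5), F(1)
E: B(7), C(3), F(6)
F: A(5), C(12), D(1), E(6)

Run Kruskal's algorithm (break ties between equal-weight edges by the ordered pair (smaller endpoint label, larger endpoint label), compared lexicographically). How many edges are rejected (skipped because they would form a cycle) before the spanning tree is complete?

Kruskal: consider edges lightest-first.
D F (1): add — endpoints in different components.
A D (2): add — endpoints in different components.
C E (3): add — endpoints in different components.
A F (5): skip — A and F already connected.
B D (5): add — endpoints in different components.
E F (6): add — endpoints in different components.
Edges rejected before the tree was complete: 1.

1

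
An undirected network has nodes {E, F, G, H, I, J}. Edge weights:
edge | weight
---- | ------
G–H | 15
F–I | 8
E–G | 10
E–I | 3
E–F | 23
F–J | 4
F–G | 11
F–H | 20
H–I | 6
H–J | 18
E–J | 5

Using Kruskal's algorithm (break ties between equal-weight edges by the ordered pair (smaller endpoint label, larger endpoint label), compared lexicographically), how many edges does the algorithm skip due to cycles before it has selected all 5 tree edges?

Sort edges by weight, then run Kruskal:
E–I (3): add — endpoints in different components.
F–J (4): add — endpoints in different components.
E–J (5): add — endpoints in different components.
H–I (6): add — endpoints in different components.
F–I (8): skip — F and I already connected.
E–G (10): add — endpoints in different components.
Edges rejected before the tree was complete: 1.

1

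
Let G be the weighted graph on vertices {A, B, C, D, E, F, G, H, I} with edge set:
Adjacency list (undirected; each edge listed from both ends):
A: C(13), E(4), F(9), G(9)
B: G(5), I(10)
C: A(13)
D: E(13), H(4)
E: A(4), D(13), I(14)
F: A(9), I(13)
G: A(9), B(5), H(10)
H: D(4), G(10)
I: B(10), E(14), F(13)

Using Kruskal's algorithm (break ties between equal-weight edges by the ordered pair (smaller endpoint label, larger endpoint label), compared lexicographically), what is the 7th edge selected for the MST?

G-H

Kruskal's algorithm — process edges by increasing weight (ties by edge label):
A E (4): add — endpoints in different components.
D H (4): add — endpoints in different components.
B G (5): add — endpoints in different components.
A F (9): add — endpoints in different components.
A G (9): add — endpoints in different components.
B I (10): add — endpoints in different components.
G H (10): add — endpoints in different components.
A C (13): add — endpoints in different components.
The 7th edge added is G H.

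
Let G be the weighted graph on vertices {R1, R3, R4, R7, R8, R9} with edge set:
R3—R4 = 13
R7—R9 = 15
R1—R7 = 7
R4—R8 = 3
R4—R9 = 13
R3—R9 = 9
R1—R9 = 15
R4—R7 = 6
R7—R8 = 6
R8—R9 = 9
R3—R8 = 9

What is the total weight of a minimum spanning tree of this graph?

Kruskal: consider edges lightest-first.
R4—R8 (3): add — endpoints in different components.
R4—R7 (6): add — endpoints in different components.
R7—R8 (6): skip — R7 and R8 already connected.
R1—R7 (7): add — endpoints in different components.
R3—R8 (9): add — endpoints in different components.
R3—R9 (9): add — endpoints in different components.
MST edges: R4—R8, R4—R7, R1—R7, R3—R8, R3—R9; total weight 3+6+7+9+9 = 34.

34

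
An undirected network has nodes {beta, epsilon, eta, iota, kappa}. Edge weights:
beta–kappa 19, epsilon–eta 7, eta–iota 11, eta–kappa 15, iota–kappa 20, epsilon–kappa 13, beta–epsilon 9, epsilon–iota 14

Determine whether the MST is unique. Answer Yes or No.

Yes

Kruskal's algorithm — process edges by increasing weight (ties by edge label):
epsilon–eta (7): add. Components now {epsilon,eta} {kappa} {beta} {iota}
beta–epsilon (9): add. Components now {beta,epsilon,eta} {kappa} {iota}
eta–iota (11): add. Components now {beta,epsilon,eta,iota} {kappa}
epsilon–kappa (13): add. Components now {beta,epsilon,eta,iota,kappa}
Every non-tree edge has weight strictly greater than the heaviest edge on the tree path between its endpoints, so the MST is unique.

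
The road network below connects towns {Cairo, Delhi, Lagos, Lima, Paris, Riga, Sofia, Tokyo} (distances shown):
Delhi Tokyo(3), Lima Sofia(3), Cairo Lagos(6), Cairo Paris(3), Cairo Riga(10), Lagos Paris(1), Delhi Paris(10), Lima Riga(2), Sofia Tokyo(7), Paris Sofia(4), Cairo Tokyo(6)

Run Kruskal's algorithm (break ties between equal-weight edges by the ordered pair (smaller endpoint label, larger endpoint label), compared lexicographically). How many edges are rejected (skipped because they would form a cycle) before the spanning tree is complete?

1

Kruskal's algorithm — process edges by increasing weight (ties by edge label):
Lagos Paris (1): add — endpoints in different components.
Lima Riga (2): add — endpoints in different components.
Cairo Paris (3): add — endpoints in different components.
Delhi Tokyo (3): add — endpoints in different components.
Lima Sofia (3): add — endpoints in different components.
Paris Sofia (4): add — endpoints in different components.
Cairo Lagos (6): skip — Lagos and Cairo already connected.
Cairo Tokyo (6): add — endpoints in different components.
Edges rejected before the tree was complete: 1.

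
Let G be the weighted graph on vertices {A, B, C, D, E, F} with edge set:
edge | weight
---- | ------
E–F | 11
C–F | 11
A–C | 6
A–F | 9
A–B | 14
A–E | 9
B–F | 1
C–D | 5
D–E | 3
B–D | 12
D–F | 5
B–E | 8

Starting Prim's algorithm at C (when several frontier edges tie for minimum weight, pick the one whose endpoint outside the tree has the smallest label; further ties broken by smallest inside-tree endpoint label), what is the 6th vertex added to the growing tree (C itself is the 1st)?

A

Grow the tree from C using Prim:
Step 1: frontier [C–D 5, A–C 6, C–F 11] → take C–D (5); add D.
Step 2: frontier [A–C 6, C–F 11, D–E 3, D–F 5, B–D 12] → take D–E (3); add E.
Step 3: frontier [A–C 6, C–F 11, D–F 5, B–D 12, B–E 8, A–E 9, E–F 11] → take D–F (5); add F.
Step 4: frontier [A–C 6, B–D 12, B–E 8, A–E 9, B–F 1, A–F 9] → take B–F (1); add B.
Step 5: frontier [A–B 14, A–C 6, A–E 9, A–F 9] → take A–C (6); add A.
Vertex order: C, D, E, F, B, A. The 6th vertex is A.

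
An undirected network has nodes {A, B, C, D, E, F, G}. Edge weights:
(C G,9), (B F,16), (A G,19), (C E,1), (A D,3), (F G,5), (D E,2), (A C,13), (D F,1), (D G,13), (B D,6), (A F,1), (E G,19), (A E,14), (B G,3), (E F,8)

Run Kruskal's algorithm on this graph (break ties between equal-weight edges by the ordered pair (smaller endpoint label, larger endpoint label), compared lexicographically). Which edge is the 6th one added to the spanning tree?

Kruskal's algorithm — process edges by increasing weight (ties by edge label):
A F (1): add. Components now {A,F} {B} {C} {D} {E} {G}
C E (1): add. Components now {A,F} {B} {C,E} {D} {G}
D F (1): add. Components now {A,D,F} {B} {C,E} {G}
D E (2): add. Components now {A,C,D,E,F} {B} {G}
A D (3): skip — A and D already connected.
B G (3): add. Components now {A,C,D,E,F} {B,G}
F G (5): add. Components now {A,B,C,D,E,F,G}
The 6th edge added is F G.

F-G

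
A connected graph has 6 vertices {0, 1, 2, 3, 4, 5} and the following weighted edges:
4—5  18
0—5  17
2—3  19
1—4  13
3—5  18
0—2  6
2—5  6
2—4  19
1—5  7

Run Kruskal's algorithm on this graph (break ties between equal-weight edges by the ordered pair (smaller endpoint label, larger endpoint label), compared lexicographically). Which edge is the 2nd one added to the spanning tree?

2-5

Kruskal: consider edges lightest-first.
0—2 (6): add — endpoints in different components.
2—5 (6): add — endpoints in different components.
1—5 (7): add — endpoints in different components.
1—4 (13): add — endpoints in different components.
0—5 (17): skip — 0 and 5 already connected.
3—5 (18): add — endpoints in different components.
The 2nd edge added is 2—5.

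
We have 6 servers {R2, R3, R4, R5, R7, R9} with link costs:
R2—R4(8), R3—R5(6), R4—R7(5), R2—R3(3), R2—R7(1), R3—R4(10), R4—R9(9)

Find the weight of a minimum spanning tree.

24

Sort edges by weight, then run Kruskal:
R2—R7 (1): add — endpoints in different components.
R2—R3 (3): add — endpoints in different components.
R4—R7 (5): add — endpoints in different components.
R3—R5 (6): add — endpoints in different components.
R2—R4 (8): skip — R4 and R2 already connected.
R4—R9 (9): add — endpoints in different components.
MST edges: R2—R7, R2—R3, R4—R7, R3—R5, R4—R9; total weight 1+3+5+6+9 = 24.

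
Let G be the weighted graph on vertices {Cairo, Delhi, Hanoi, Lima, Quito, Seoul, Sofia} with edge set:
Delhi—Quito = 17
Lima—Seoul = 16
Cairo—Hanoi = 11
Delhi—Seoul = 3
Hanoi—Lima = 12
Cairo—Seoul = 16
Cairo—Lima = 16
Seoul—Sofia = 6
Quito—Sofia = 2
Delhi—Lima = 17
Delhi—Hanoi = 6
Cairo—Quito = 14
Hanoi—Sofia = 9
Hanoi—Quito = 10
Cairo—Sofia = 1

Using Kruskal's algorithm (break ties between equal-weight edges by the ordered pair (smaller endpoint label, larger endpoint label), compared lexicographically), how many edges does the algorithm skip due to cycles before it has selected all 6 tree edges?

Kruskal: consider edges lightest-first.
Cairo—Sofia (1): add — endpoints in different components.
Quito—Sofia (2): add — endpoints in different components.
Delhi—Seoul (3): add — endpoints in different components.
Delhi—Hanoi (6): add — endpoints in different components.
Seoul—Sofia (6): add — endpoints in different components.
Hanoi—Sofia (9): skip — Sofia and Hanoi already connected.
Hanoi—Quito (10): skip — Quito and Hanoi already connected.
Cairo—Hanoi (11): skip — Cairo and Hanoi already connected.
Hanoi—Lima (12): add — endpoints in different components.
Edges rejected before the tree was complete: 3.

3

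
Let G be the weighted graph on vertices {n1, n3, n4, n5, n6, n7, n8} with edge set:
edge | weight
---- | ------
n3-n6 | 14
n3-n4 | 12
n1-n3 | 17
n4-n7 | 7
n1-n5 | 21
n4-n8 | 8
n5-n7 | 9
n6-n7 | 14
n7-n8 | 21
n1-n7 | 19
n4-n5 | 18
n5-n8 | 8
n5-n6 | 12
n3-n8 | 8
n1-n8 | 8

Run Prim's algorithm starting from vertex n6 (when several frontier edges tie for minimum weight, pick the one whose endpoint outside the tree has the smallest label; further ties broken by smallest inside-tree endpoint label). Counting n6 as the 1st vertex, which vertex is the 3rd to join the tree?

n8

Prim, starting at n6.
Step 1: cheapest edge leaving the tree is n5-n6 (12); add n5.
Step 2: cheapest edge leaving the tree is n5-n8 (8); add n8.
Step 3: cheapest edge leaving the tree is n1-n8 (8); add n1.
Step 4: cheapest edge leaving the tree is n3-n8 (8); add n3.
Step 5: cheapest edge leaving the tree is n4-n8 (8); add n4.
Step 6: cheapest edge leaving the tree is n4-n7 (7); add n7.
Vertex order: n6, n5, n8, n1, n3, n4, n7. The 3rd vertex is n8.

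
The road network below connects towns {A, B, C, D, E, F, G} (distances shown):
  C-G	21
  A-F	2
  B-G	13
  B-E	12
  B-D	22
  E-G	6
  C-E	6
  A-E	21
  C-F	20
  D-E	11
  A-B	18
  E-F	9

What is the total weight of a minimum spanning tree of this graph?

Kruskal: consider edges lightest-first.
A-F (2): add — endpoints in different components.
C-E (6): add — endpoints in different components.
E-G (6): add — endpoints in different components.
E-F (9): add — endpoints in different components.
D-E (11): add — endpoints in different components.
B-E (12): add — endpoints in different components.
MST edges: A-F, C-E, E-G, E-F, D-E, B-E; total weight 2+6+6+9+11+12 = 46.

46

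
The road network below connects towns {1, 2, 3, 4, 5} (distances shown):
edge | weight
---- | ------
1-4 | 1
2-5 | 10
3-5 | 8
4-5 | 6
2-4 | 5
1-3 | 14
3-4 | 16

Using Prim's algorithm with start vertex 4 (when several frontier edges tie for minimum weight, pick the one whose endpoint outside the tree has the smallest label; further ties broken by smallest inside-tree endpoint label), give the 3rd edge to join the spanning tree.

4-5

Prim, starting at 4.
Step 1: frontier [1-4 1, 2-4 5, 4-5 6, 3-4 16] → take 1-4 (1); add 1.
Step 2: frontier [1-3 14, 2-4 5, 4-5 6, 3-4 16] → take 2-4 (5); add 2.
Step 3: frontier [1-3 14, 2-5 10, 4-5 6, 3-4 16] → take 4-5 (6); add 5.
Step 4: frontier [1-3 14, 3-4 16, 3-5 8] → take 3-5 (8); add 3.
The 3rd edge added is 4-5.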